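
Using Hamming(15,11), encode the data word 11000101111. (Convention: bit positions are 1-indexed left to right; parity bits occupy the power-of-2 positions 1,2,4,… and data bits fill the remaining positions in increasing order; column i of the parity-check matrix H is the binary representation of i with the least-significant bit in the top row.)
Codeword c = d · G (mod 2), d = 11000101111:
  c[0] = d·G[:,0] = (11000101111)·(11011010101) mod 2 = 1+1+0+0+0+0+0+0+1+0+1 mod 2 = 0
  c[1] = d·G[:,1] = (11000101111)·(10110110011) mod 2 = 1+0+0+0+0+1+0+0+0+1+1 mod 2 = 0
  c[2] = d·G[:,2] = (11000101111)·(10000000000) mod 2 = 1+0+0+0+0+0+0+0+0+0+0 mod 2 = 1
  c[3] = d·G[:,3] = (11000101111)·(01110001111) mod 2 = 0+1+0+0+0+0+0+1+1+1+1 mod 2 = 1
  c[4] = d·G[:,4] = (11000101111)·(01000000000) mod 2 = 0+1+0+0+0+0+0+0+0+0+0 mod 2 = 1
  c[5] = d·G[:,5] = (11000101111)·(00100000000) mod 2 = 0+0+0+0+0+0+0+0+0+0+0 mod 2 = 0
  c[6] = d·G[:,6] = (11000101111)·(00010000000) mod 2 = 0+0+0+0+0+0+0+0+0+0+0 mod 2 = 0
  c[7] = d·G[:,7] = (11000101111)·(00001111111) mod 2 = 0+0+0+0+0+1+0+1+1+1+1 mod 2 = 1
  c[8] = d·G[:,8] = (11000101111)·(00001000000) mod 2 = 0+0+0+0+0+0+0+0+0+0+0 mod 2 = 0
  c[9] = d·G[:,9] = (11000101111)·(00000100000) mod 2 = 0+0+0+0+0+1+0+0+0+0+0 mod 2 = 1
  c[10] = d·G[:,10] = (11000101111)·(00000010000) mod 2 = 0+0+0+0+0+0+0+0+0+0+0 mod 2 = 0
  c[11] = d·G[:,11] = (11000101111)·(00000001000) mod 2 = 0+0+0+0+0+0+0+1+0+0+0 mod 2 = 1
  c[12] = d·G[:,12] = (11000101111)·(00000000100) mod 2 = 0+0+0+0+0+0+0+0+1+0+0 mod 2 = 1
  c[13] = d·G[:,13] = (11000101111)·(00000000010) mod 2 = 0+0+0+0+0+0+0+0+0+1+0 mod 2 = 1
  c[14] = d·G[:,14] = (11000101111)·(00000000001) mod 2 = 0+0+0+0+0+0+0+0+0+0+1 mod 2 = 1
Codeword = 001110010101111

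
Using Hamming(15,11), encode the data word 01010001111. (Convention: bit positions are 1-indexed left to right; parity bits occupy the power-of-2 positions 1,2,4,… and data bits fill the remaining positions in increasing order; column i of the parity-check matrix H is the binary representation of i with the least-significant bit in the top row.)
Codeword c = d · G (mod 2), d = 01010001111:
  c[0] = d·G[:,0] = (01010001111)·(11011010101) mod 2 = 0+1+0+1+0+0+0+0+1+0+1 mod 2 = 0
  c[1] = d·G[:,1] = (01010001111)·(10110110011) mod 2 = 0+0+0+1+0+0+0+0+0+1+1 mod 2 = 1
  c[2] = d·G[:,2] = (01010001111)·(10000000000) mod 2 = 0+0+0+0+0+0+0+0+0+0+0 mod 2 = 0
  c[3] = d·G[:,3] = (01010001111)·(01110001111) mod 2 = 0+1+0+1+0+0+0+1+1+1+1 mod 2 = 0
  c[4] = d·G[:,4] = (01010001111)·(01000000000) mod 2 = 0+1+0+0+0+0+0+0+0+0+0 mod 2 = 1
  c[5] = d·G[:,5] = (01010001111)·(00100000000) mod 2 = 0+0+0+0+0+0+0+0+0+0+0 mod 2 = 0
  c[6] = d·G[:,6] = (01010001111)·(00010000000) mod 2 = 0+0+0+1+0+0+0+0+0+0+0 mod 2 = 1
  c[7] = d·G[:,7] = (01010001111)·(00001111111) mod 2 = 0+0+0+0+0+0+0+1+1+1+1 mod 2 = 0
  c[8] = d·G[:,8] = (01010001111)·(00001000000) mod 2 = 0+0+0+0+0+0+0+0+0+0+0 mod 2 = 0
  c[9] = d·G[:,9] = (01010001111)·(00000100000) mod 2 = 0+0+0+0+0+0+0+0+0+0+0 mod 2 = 0
  c[10] = d·G[:,10] = (01010001111)·(00000010000) mod 2 = 0+0+0+0+0+0+0+0+0+0+0 mod 2 = 0
  c[11] = d·G[:,11] = (01010001111)·(00000001000) mod 2 = 0+0+0+0+0+0+0+1+0+0+0 mod 2 = 1
  c[12] = d·G[:,12] = (01010001111)·(00000000100) mod 2 = 0+0+0+0+0+0+0+0+1+0+0 mod 2 = 1
  c[13] = d·G[:,13] = (01010001111)·(00000000010) mod 2 = 0+0+0+0+0+0+0+0+0+1+0 mod 2 = 1
  c[14] = d·G[:,14] = (01010001111)·(00000000001) mod 2 = 0+0+0+0+0+0+0+0+0+0+1 mod 2 = 1
Codeword = 010010100001111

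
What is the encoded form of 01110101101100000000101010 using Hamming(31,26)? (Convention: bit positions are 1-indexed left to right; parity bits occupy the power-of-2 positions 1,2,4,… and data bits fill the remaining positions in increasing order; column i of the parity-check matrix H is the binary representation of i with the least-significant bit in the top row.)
Codeword c = d · G (mod 2), d = 01110101101100000000101010:
  c[0] = d·G[:,0] = (01110101101100000000101010)·(11011010101101010101010101) mod 2 = 0+1+0+1+0+0+0+0+1+0+1+1+0+0+0+0+0+0+0+0+0+0+0+0+0+0 mod 2 = 1
  c[1] = d·G[:,1] = (01110101101100000000101010)·(10110110011011001100110011) mod 2 = 0+0+1+1+0+1+0+0+0+0+1+0+0+0+0+0+0+0+0+0+1+0+0+0+1+0 mod 2 = 0
  c[2] = d·G[:,2] = (01110101101100000000101010)·(10000000000000000000000000) mod 2 = 0+0+0+0+0+0+0+0+0+0+0+0+0+0+0+0+0+0+0+0+0+0+0+0+0+0 mod 2 = 0
  c[3] = d·G[:,3] = (01110101101100000000101010)·(01110001111000111100001111) mod 2 = 0+1+1+1+0+0+0+1+1+0+1+0+0+0+0+0+0+0+0+0+0+0+1+0+1+0 mod 2 = 0
  c[4] = d·G[:,4] = (01110101101100000000101010)·(01000000000000000000000000) mod 2 = 0+1+0+0+0+0+0+0+0+0+0+0+0+0+0+0+0+0+0+0+0+0+0+0+0+0 mod 2 = 1
  c[5] = d·G[:,5] = (01110101101100000000101010)·(00100000000000000000000000) mod 2 = 0+0+1+0+0+0+0+0+0+0+0+0+0+0+0+0+0+0+0+0+0+0+0+0+0+0 mod 2 = 1
  c[6] = d·G[:,6] = (01110101101100000000101010)·(00010000000000000000000000) mod 2 = 0+0+0+1+0+0+0+0+0+0+0+0+0+0+0+0+0+0+0+0+0+0+0+0+0+0 mod 2 = 1
  c[7] = d·G[:,7] = (01110101101100000000101010)·(00001111111000000011111111) mod 2 = 0+0+0+0+0+1+0+1+1+0+1+0+0+0+0+0+0+0+0+0+1+0+1+0+1+0 mod 2 = 1
  c[8] = d·G[:,8] = (01110101101100000000101010)·(00001000000000000000000000) mod 2 = 0+0+0+0+0+0+0+0+0+0+0+0+0+0+0+0+0+0+0+0+0+0+0+0+0+0 mod 2 = 0
  c[9] = d·G[:,9] = (01110101101100000000101010)·(00000100000000000000000000) mod 2 = 0+0+0+0+0+1+0+0+0+0+0+0+0+0+0+0+0+0+0+0+0+0+0+0+0+0 mod 2 = 1
  c[10] = d·G[:,10] = (01110101101100000000101010)·(00000010000000000000000000) mod 2 = 0+0+0+0+0+0+0+0+0+0+0+0+0+0+0+0+0+0+0+0+0+0+0+0+0+0 mod 2 = 0
  c[11] = d·G[:,11] = (01110101101100000000101010)·(00000001000000000000000000) mod 2 = 0+0+0+0+0+0+0+1+0+0+0+0+0+0+0+0+0+0+0+0+0+0+0+0+0+0 mod 2 = 1
  c[12] = d·G[:,12] = (01110101101100000000101010)·(00000000100000000000000000) mod 2 = 0+0+0+0+0+0+0+0+1+0+0+0+0+0+0+0+0+0+0+0+0+0+0+0+0+0 mod 2 = 1
  c[13] = d·G[:,13] = (01110101101100000000101010)·(00000000010000000000000000) mod 2 = 0+0+0+0+0+0+0+0+0+0+0+0+0+0+0+0+0+0+0+0+0+0+0+0+0+0 mod 2 = 0
  c[14] = d·G[:,14] = (01110101101100000000101010)·(00000000001000000000000000) mod 2 = 0+0+0+0+0+0+0+0+0+0+1+0+0+0+0+0+0+0+0+0+0+0+0+0+0+0 mod 2 = 1
  c[15] = d·G[:,15] = (01110101101100000000101010)·(00000000000111111111111111) mod 2 = 0+0+0+0+0+0+0+0+0+0+0+1+0+0+0+0+0+0+0+0+1+0+1+0+1+0 mod 2 = 0
  c[16] = d·G[:,16] = (01110101101100000000101010)·(00000000000100000000000000) mod 2 = 0+0+0+0+0+0+0+0+0+0+0+1+0+0+0+0+0+0+0+0+0+0+0+0+0+0 mod 2 = 1
  c[17] = d·G[:,17] = (01110101101100000000101010)·(00000000000010000000000000) mod 2 = 0+0+0+0+0+0+0+0+0+0+0+0+0+0+0+0+0+0+0+0+0+0+0+0+0+0 mod 2 = 0
  c[18] = d·G[:,18] = (01110101101100000000101010)·(00000000000001000000000000) mod 2 = 0+0+0+0+0+0+0+0+0+0+0+0+0+0+0+0+0+0+0+0+0+0+0+0+0+0 mod 2 = 0
  c[19] = d·G[:,19] = (01110101101100000000101010)·(00000000000000100000000000) mod 2 = 0+0+0+0+0+0+0+0+0+0+0+0+0+0+0+0+0+0+0+0+0+0+0+0+0+0 mod 2 = 0
  c[20] = d·G[:,20] = (01110101101100000000101010)·(00000000000000010000000000) mod 2 = 0+0+0+0+0+0+0+0+0+0+0+0+0+0+0+0+0+0+0+0+0+0+0+0+0+0 mod 2 = 0
  c[21] = d·G[:,21] = (01110101101100000000101010)·(00000000000000001000000000) mod 2 = 0+0+0+0+0+0+0+0+0+0+0+0+0+0+0+0+0+0+0+0+0+0+0+0+0+0 mod 2 = 0
  c[22] = d·G[:,22] = (01110101101100000000101010)·(00000000000000000100000000) mod 2 = 0+0+0+0+0+0+0+0+0+0+0+0+0+0+0+0+0+0+0+0+0+0+0+0+0+0 mod 2 = 0
  c[23] = d·G[:,23] = (01110101101100000000101010)·(00000000000000000010000000) mod 2 = 0+0+0+0+0+0+0+0+0+0+0+0+0+0+0+0+0+0+0+0+0+0+0+0+0+0 mod 2 = 0
  c[24] = d·G[:,24] = (01110101101100000000101010)·(00000000000000000001000000) mod 2 = 0+0+0+0+0+0+0+0+0+0+0+0+0+0+0+0+0+0+0+0+0+0+0+0+0+0 mod 2 = 0
  c[25] = d·G[:,25] = (01110101101100000000101010)·(00000000000000000000100000) mod 2 = 0+0+0+0+0+0+0+0+0+0+0+0+0+0+0+0+0+0+0+0+1+0+0+0+0+0 mod 2 = 1
  c[26] = d·G[:,26] = (01110101101100000000101010)·(00000000000000000000010000) mod 2 = 0+0+0+0+0+0+0+0+0+0+0+0+0+0+0+0+0+0+0+0+0+0+0+0+0+0 mod 2 = 0
  c[27] = d·G[:,27] = (01110101101100000000101010)·(00000000000000000000001000) mod 2 = 0+0+0+0+0+0+0+0+0+0+0+0+0+0+0+0+0+0+0+0+0+0+1+0+0+0 mod 2 = 1
  c[28] = d·G[:,28] = (01110101101100000000101010)·(00000000000000000000000100) mod 2 = 0+0+0+0+0+0+0+0+0+0+0+0+0+0+0+0+0+0+0+0+0+0+0+0+0+0 mod 2 = 0
  c[29] = d·G[:,29] = (01110101101100000000101010)·(00000000000000000000000010) mod 2 = 0+0+0+0+0+0+0+0+0+0+0+0+0+0+0+0+0+0+0+0+0+0+0+0+1+0 mod 2 = 1
  c[30] = d·G[:,30] = (01110101101100000000101010)·(00000000000000000000000001) mod 2 = 0+0+0+0+0+0+0+0+0+0+0+0+0+0+0+0+0+0+0+0+0+0+0+0+0+0 mod 2 = 0
Codeword = 1000111101011010100000000101010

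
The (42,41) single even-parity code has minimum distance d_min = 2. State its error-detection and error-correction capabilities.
Detection only: up to d_min − 1 = 1 errors.
Correction: up to ⌊(d_min − 1)/2⌋ = ⌊1/2⌋ = 0 errors.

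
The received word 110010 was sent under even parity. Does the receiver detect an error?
Sum of received bits: 1+1+0+0+1+0 = 3; 3 mod 2 = 1. Result is 1 ≠ 0 → error detected.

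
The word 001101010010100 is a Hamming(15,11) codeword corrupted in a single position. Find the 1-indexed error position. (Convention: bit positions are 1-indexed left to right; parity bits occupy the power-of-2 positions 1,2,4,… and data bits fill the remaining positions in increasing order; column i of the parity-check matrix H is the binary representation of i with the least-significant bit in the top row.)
Syndrome s = H · r^T (mod 2), r = 001101010010100:
  s[0] = (101010101010101)·(001101010010100) mod 2 = 0+0+1+0+0+0+0+0+0+0+1+0+1+0+0 mod 2 = 1
  s[1] = (011001100110011)·(001101010010100) mod 2 = 0+0+1+0+0+1+0+0+0+0+1+0+0+0+0 mod 2 = 1
  s[2] = (000111100001111)·(001101010010100) mod 2 = 0+0+0+1+0+1+0+0+0+0+0+0+1+0+0 mod 2 = 1
  s[3] = (000000011111111)·(001101010010100) mod 2 = 0+0+0+0+0+0+0+1+0+0+1+0+1+0+0 mod 2 = 1
Syndrome = 1111
Column i of H is the binary representation of i, so the syndrome is the binary index of the flipped bit.
Read s = 1111 with s[0] as LSB: 1·2^0 + 1·2^1 + 1·2^2 + 1·2^3 = 15.
Error is at bit position 15.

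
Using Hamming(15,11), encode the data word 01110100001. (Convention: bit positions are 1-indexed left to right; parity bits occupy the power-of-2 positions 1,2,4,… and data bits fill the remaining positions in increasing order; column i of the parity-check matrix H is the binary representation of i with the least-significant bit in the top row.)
Codeword c = d · G (mod 2), d = 01110100001:
  c[0] = d·G[:,0] = (01110100001)·(11011010101) mod 2 = 0+1+0+1+0+0+0+0+0+0+1 mod 2 = 1
  c[1] = d·G[:,1] = (01110100001)·(10110110011) mod 2 = 0+0+1+1+0+1+0+0+0+0+1 mod 2 = 0
  c[2] = d·G[:,2] = (01110100001)·(10000000000) mod 2 = 0+0+0+0+0+0+0+0+0+0+0 mod 2 = 0
  c[3] = d·G[:,3] = (01110100001)·(01110001111) mod 2 = 0+1+1+1+0+0+0+0+0+0+1 mod 2 = 0
  c[4] = d·G[:,4] = (01110100001)·(01000000000) mod 2 = 0+1+0+0+0+0+0+0+0+0+0 mod 2 = 1
  c[5] = d·G[:,5] = (01110100001)·(00100000000) mod 2 = 0+0+1+0+0+0+0+0+0+0+0 mod 2 = 1
  c[6] = d·G[:,6] = (01110100001)·(00010000000) mod 2 = 0+0+0+1+0+0+0+0+0+0+0 mod 2 = 1
  c[7] = d·G[:,7] = (01110100001)·(00001111111) mod 2 = 0+0+0+0+0+1+0+0+0+0+1 mod 2 = 0
  c[8] = d·G[:,8] = (01110100001)·(00001000000) mod 2 = 0+0+0+0+0+0+0+0+0+0+0 mod 2 = 0
  c[9] = d·G[:,9] = (01110100001)·(00000100000) mod 2 = 0+0+0+0+0+1+0+0+0+0+0 mod 2 = 1
  c[10] = d·G[:,10] = (01110100001)·(00000010000) mod 2 = 0+0+0+0+0+0+0+0+0+0+0 mod 2 = 0
  c[11] = d·G[:,11] = (01110100001)·(00000001000) mod 2 = 0+0+0+0+0+0+0+0+0+0+0 mod 2 = 0
  c[12] = d·G[:,12] = (01110100001)·(00000000100) mod 2 = 0+0+0+0+0+0+0+0+0+0+0 mod 2 = 0
  c[13] = d·G[:,13] = (01110100001)·(00000000010) mod 2 = 0+0+0+0+0+0+0+0+0+0+0 mod 2 = 0
  c[14] = d·G[:,14] = (01110100001)·(00000000001) mod 2 = 0+0+0+0+0+0+0+0+0+0+1 mod 2 = 1
Codeword = 100011100100001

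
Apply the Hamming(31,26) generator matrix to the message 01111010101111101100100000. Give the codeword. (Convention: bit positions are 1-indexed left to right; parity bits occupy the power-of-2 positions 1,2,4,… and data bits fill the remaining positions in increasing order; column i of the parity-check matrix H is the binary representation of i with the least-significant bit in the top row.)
Codeword c = d · G (mod 2), d = 01111010101111101100100000:
  c[0] = d·G[:,0] = (01111010101111101100100000)·(11011010101101010101010101) mod 2 = 0+1+0+1+1+0+1+0+1+0+1+1+0+1+0+0+0+1+0+0+0+0+0+0+0+0 mod 2 = 1
  c[1] = d·G[:,1] = (01111010101111101100100000)·(10110110011011001100110011) mod 2 = 0+0+1+1+0+0+1+0+0+0+1+0+1+1+0+0+1+1+0+0+1+0+0+0+0+0 mod 2 = 1
  c[2] = d·G[:,2] = (01111010101111101100100000)·(10000000000000000000000000) mod 2 = 0+0+0+0+0+0+0+0+0+0+0+0+0+0+0+0+0+0+0+0+0+0+0+0+0+0 mod 2 = 0
  c[3] = d·G[:,3] = (01111010101111101100100000)·(01110001111000111100001111) mod 2 = 0+1+1+1+0+0+0+0+1+0+1+0+0+0+1+0+1+1+0+0+0+0+0+0+0+0 mod 2 = 0
  c[4] = d·G[:,4] = (01111010101111101100100000)·(01000000000000000000000000) mod 2 = 0+1+0+0+0+0+0+0+0+0+0+0+0+0+0+0+0+0+0+0+0+0+0+0+0+0 mod 2 = 1
  c[5] = d·G[:,5] = (01111010101111101100100000)·(00100000000000000000000000) mod 2 = 0+0+1+0+0+0+0+0+0+0+0+0+0+0+0+0+0+0+0+0+0+0+0+0+0+0 mod 2 = 1
  c[6] = d·G[:,6] = (01111010101111101100100000)·(00010000000000000000000000) mod 2 = 0+0+0+1+0+0+0+0+0+0+0+0+0+0+0+0+0+0+0+0+0+0+0+0+0+0 mod 2 = 1
  c[7] = d·G[:,7] = (01111010101111101100100000)·(00001111111000000011111111) mod 2 = 0+0+0+0+1+0+1+0+1+0+1+0+0+0+0+0+0+0+0+0+1+0+0+0+0+0 mod 2 = 1
  c[8] = d·G[:,8] = (01111010101111101100100000)·(00001000000000000000000000) mod 2 = 0+0+0+0+1+0+0+0+0+0+0+0+0+0+0+0+0+0+0+0+0+0+0+0+0+0 mod 2 = 1
  c[9] = d·G[:,9] = (01111010101111101100100000)·(00000100000000000000000000) mod 2 = 0+0+0+0+0+0+0+0+0+0+0+0+0+0+0+0+0+0+0+0+0+0+0+0+0+0 mod 2 = 0
  c[10] = d·G[:,10] = (01111010101111101100100000)·(00000010000000000000000000) mod 2 = 0+0+0+0+0+0+1+0+0+0+0+0+0+0+0+0+0+0+0+0+0+0+0+0+0+0 mod 2 = 1
  c[11] = d·G[:,11] = (01111010101111101100100000)·(00000001000000000000000000) mod 2 = 0+0+0+0+0+0+0+0+0+0+0+0+0+0+0+0+0+0+0+0+0+0+0+0+0+0 mod 2 = 0
  c[12] = d·G[:,12] = (01111010101111101100100000)·(00000000100000000000000000) mod 2 = 0+0+0+0+0+0+0+0+1+0+0+0+0+0+0+0+0+0+0+0+0+0+0+0+0+0 mod 2 = 1
  c[13] = d·G[:,13] = (01111010101111101100100000)·(00000000010000000000000000) mod 2 = 0+0+0+0+0+0+0+0+0+0+0+0+0+0+0+0+0+0+0+0+0+0+0+0+0+0 mod 2 = 0
  c[14] = d·G[:,14] = (01111010101111101100100000)·(00000000001000000000000000) mod 2 = 0+0+0+0+0+0+0+0+0+0+1+0+0+0+0+0+0+0+0+0+0+0+0+0+0+0 mod 2 = 1
  c[15] = d·G[:,15] = (01111010101111101100100000)·(00000000000111111111111111) mod 2 = 0+0+0+0+0+0+0+0+0+0+0+1+1+1+1+0+1+1+0+0+1+0+0+0+0+0 mod 2 = 1
  c[16] = d·G[:,16] = (01111010101111101100100000)·(00000000000100000000000000) mod 2 = 0+0+0+0+0+0+0+0+0+0+0+1+0+0+0+0+0+0+0+0+0+0+0+0+0+0 mod 2 = 1
  c[17] = d·G[:,17] = (01111010101111101100100000)·(00000000000010000000000000) mod 2 = 0+0+0+0+0+0+0+0+0+0+0+0+1+0+0+0+0+0+0+0+0+0+0+0+0+0 mod 2 = 1
  c[18] = d·G[:,18] = (01111010101111101100100000)·(00000000000001000000000000) mod 2 = 0+0+0+0+0+0+0+0+0+0+0+0+0+1+0+0+0+0+0+0+0+0+0+0+0+0 mod 2 = 1
  c[19] = d·G[:,19] = (01111010101111101100100000)·(00000000000000100000000000) mod 2 = 0+0+0+0+0+0+0+0+0+0+0+0+0+0+1+0+0+0+0+0+0+0+0+0+0+0 mod 2 = 1
  c[20] = d·G[:,20] = (01111010101111101100100000)·(00000000000000010000000000) mod 2 = 0+0+0+0+0+0+0+0+0+0+0+0+0+0+0+0+0+0+0+0+0+0+0+0+0+0 mod 2 = 0
  c[21] = d·G[:,21] = (01111010101111101100100000)·(00000000000000001000000000) mod 2 = 0+0+0+0+0+0+0+0+0+0+0+0+0+0+0+0+1+0+0+0+0+0+0+0+0+0 mod 2 = 1
  c[22] = d·G[:,22] = (01111010101111101100100000)·(00000000000000000100000000) mod 2 = 0+0+0+0+0+0+0+0+0+0+0+0+0+0+0+0+0+1+0+0+0+0+0+0+0+0 mod 2 = 1
  c[23] = d·G[:,23] = (01111010101111101100100000)·(00000000000000000010000000) mod 2 = 0+0+0+0+0+0+0+0+0+0+0+0+0+0+0+0+0+0+0+0+0+0+0+0+0+0 mod 2 = 0
  c[24] = d·G[:,24] = (01111010101111101100100000)·(00000000000000000001000000) mod 2 = 0+0+0+0+0+0+0+0+0+0+0+0+0+0+0+0+0+0+0+0+0+0+0+0+0+0 mod 2 = 0
  c[25] = d·G[:,25] = (01111010101111101100100000)·(00000000000000000000100000) mod 2 = 0+0+0+0+0+0+0+0+0+0+0+0+0+0+0+0+0+0+0+0+1+0+0+0+0+0 mod 2 = 1
  c[26] = d·G[:,26] = (01111010101111101100100000)·(00000000000000000000010000) mod 2 = 0+0+0+0+0+0+0+0+0+0+0+0+0+0+0+0+0+0+0+0+0+0+0+0+0+0 mod 2 = 0
  c[27] = d·G[:,27] = (01111010101111101100100000)·(00000000000000000000001000) mod 2 = 0+0+0+0+0+0+0+0+0+0+0+0+0+0+0+0+0+0+0+0+0+0+0+0+0+0 mod 2 = 0
  c[28] = d·G[:,28] = (01111010101111101100100000)·(00000000000000000000000100) mod 2 = 0+0+0+0+0+0+0+0+0+0+0+0+0+0+0+0+0+0+0+0+0+0+0+0+0+0 mod 2 = 0
  c[29] = d·G[:,29] = (01111010101111101100100000)·(00000000000000000000000010) mod 2 = 0+0+0+0+0+0+0+0+0+0+0+0+0+0+0+0+0+0+0+0+0+0+0+0+0+0 mod 2 = 0
  c[30] = d·G[:,30] = (01111010101111101100100000)·(00000000000000000000000001) mod 2 = 0+0+0+0+0+0+0+0+0+0+0+0+0+0+0+0+0+0+0+0+0+0+0+0+0+0 mod 2 = 0
Codeword = 1100111110101011111101100100000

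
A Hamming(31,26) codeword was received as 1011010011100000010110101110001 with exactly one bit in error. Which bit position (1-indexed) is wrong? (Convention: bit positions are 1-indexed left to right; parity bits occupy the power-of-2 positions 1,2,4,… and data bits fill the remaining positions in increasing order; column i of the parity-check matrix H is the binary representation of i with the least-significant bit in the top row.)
Syndrome s = H · r^T (mod 2), r = 1011010011100000010110101110001:
  s[0] = (1010101010101010101010101010101)·(1011010011100000010110101110001) mod 2 = 1+0+1+0+0+0+0+0+1+0+1+0+0+0+0+0+0+0+0+0+1+0+1+0+1+0+1+0+0+0+1 mod 2 = 1
  s[1] = (0110011001100110011001100110011)·(1011010011100000010110101110001) mod 2 = 0+0+1+0+0+1+0+0+0+1+1+0+0+0+0+0+0+1+0+0+0+0+1+0+0+1+1+0+0+0+1 mod 2 = 1
  s[2] = (0001111000011110000111100001111)·(1011010011100000010110101110001) mod 2 = 0+0+0+1+0+1+0+0+0+0+0+0+0+0+0+0+0+0+0+1+1+0+1+0+0+0+0+0+0+0+1 mod 2 = 0
  s[3] = (0000000111111110000000011111111)·(1011010011100000010110101110001) mod 2 = 0+0+0+0+0+0+0+0+1+1+1+0+0+0+0+0+0+0+0+0+0+0+0+0+1+1+1+0+0+0+1 mod 2 = 1
  s[4] = (0000000000000001111111111111111)·(1011010011100000010110101110001) mod 2 = 0+0+0+0+0+0+0+0+0+0+0+0+0+0+0+0+0+1+0+1+1+0+1+0+1+1+1+0+0+0+1 mod 2 = 0
Syndrome = 11010
Column i of H is the binary representation of i, so the syndrome is the binary index of the flipped bit.
Read s = 11010 with s[0] as LSB: 1·2^0 + 1·2^1 + 0·2^2 + 1·2^3 + 0·2^4 = 11.
Error is at bit position 11.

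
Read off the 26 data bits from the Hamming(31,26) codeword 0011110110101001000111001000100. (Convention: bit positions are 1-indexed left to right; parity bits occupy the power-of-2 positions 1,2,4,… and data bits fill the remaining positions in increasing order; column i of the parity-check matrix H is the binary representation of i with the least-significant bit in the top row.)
Parity bits occupy power-of-2 positions; data bits are at positions {3,5,6,7,9,10,11,12,13,14,15,17,18,19,20,21,22,23,24,25,26,27,28,29,30,31} (1-indexed).
Extract: c[3]=1 c[5]=1 c[6]=1 c[7]=0 c[9]=1 c[10]=0 c[11]=1 c[12]=0 c[13]=1 c[14]=0 c[15]=0 c[17]=0 c[18]=0 c[19]=0 c[20]=1 c[21]=1 c[22]=1 c[23]=0 c[24]=0 c[25]=1 c[26]=0 c[27]=0 c[28]=0 c[29]=1 c[30]=0 c[31]=0
Data = 11101010100000111001000100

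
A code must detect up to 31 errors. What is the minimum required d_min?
Detecting e errors requires d_min ≥ e + 1 = 31 + 1 = 32.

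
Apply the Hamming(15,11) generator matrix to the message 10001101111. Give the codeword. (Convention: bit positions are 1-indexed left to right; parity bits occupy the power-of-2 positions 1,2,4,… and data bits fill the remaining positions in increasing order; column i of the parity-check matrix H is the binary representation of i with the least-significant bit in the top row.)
Codeword c = d · G (mod 2), d = 10001101111:
  c[0] = d·G[:,0] = (10001101111)·(11011010101) mod 2 = 1+0+0+0+1+0+0+0+1+0+1 mod 2 = 0
  c[1] = d·G[:,1] = (10001101111)·(10110110011) mod 2 = 1+0+0+0+0+1+0+0+0+1+1 mod 2 = 0
  c[2] = d·G[:,2] = (10001101111)·(10000000000) mod 2 = 1+0+0+0+0+0+0+0+0+0+0 mod 2 = 1
  c[3] = d·G[:,3] = (10001101111)·(01110001111) mod 2 = 0+0+0+0+0+0+0+1+1+1+1 mod 2 = 0
  c[4] = d·G[:,4] = (10001101111)·(01000000000) mod 2 = 0+0+0+0+0+0+0+0+0+0+0 mod 2 = 0
  c[5] = d·G[:,5] = (10001101111)·(00100000000) mod 2 = 0+0+0+0+0+0+0+0+0+0+0 mod 2 = 0
  c[6] = d·G[:,6] = (10001101111)·(00010000000) mod 2 = 0+0+0+0+0+0+0+0+0+0+0 mod 2 = 0
  c[7] = d·G[:,7] = (10001101111)·(00001111111) mod 2 = 0+0+0+0+1+1+0+1+1+1+1 mod 2 = 0
  c[8] = d·G[:,8] = (10001101111)·(00001000000) mod 2 = 0+0+0+0+1+0+0+0+0+0+0 mod 2 = 1
  c[9] = d·G[:,9] = (10001101111)·(00000100000) mod 2 = 0+0+0+0+0+1+0+0+0+0+0 mod 2 = 1
  c[10] = d·G[:,10] = (10001101111)·(00000010000) mod 2 = 0+0+0+0+0+0+0+0+0+0+0 mod 2 = 0
  c[11] = d·G[:,11] = (10001101111)·(00000001000) mod 2 = 0+0+0+0+0+0+0+1+0+0+0 mod 2 = 1
  c[12] = d·G[:,12] = (10001101111)·(00000000100) mod 2 = 0+0+0+0+0+0+0+0+1+0+0 mod 2 = 1
  c[13] = d·G[:,13] = (10001101111)·(00000000010) mod 2 = 0+0+0+0+0+0+0+0+0+1+0 mod 2 = 1
  c[14] = d·G[:,14] = (10001101111)·(00000000001) mod 2 = 0+0+0+0+0+0+0+0+0+0+1 mod 2 = 1
Codeword = 001000001101111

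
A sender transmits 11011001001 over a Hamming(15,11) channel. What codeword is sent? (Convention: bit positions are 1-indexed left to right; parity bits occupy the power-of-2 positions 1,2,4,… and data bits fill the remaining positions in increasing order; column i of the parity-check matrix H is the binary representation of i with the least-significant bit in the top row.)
Codeword c = d · G (mod 2), d = 11011001001:
  c[0] = d·G[:,0] = (11011001001)·(11011010101) mod 2 = 1+1+0+1+1+0+0+0+0+0+1 mod 2 = 1
  c[1] = d·G[:,1] = (11011001001)·(10110110011) mod 2 = 1+0+0+1+0+0+0+0+0+0+1 mod 2 = 1
  c[2] = d·G[:,2] = (11011001001)·(10000000000) mod 2 = 1+0+0+0+0+0+0+0+0+0+0 mod 2 = 1
  c[3] = d·G[:,3] = (11011001001)·(01110001111) mod 2 = 0+1+0+1+0+0+0+1+0+0+1 mod 2 = 0
  c[4] = d·G[:,4] = (11011001001)·(01000000000) mod 2 = 0+1+0+0+0+0+0+0+0+0+0 mod 2 = 1
  c[5] = d·G[:,5] = (11011001001)·(00100000000) mod 2 = 0+0+0+0+0+0+0+0+0+0+0 mod 2 = 0
  c[6] = d·G[:,6] = (11011001001)·(00010000000) mod 2 = 0+0+0+1+0+0+0+0+0+0+0 mod 2 = 1
  c[7] = d·G[:,7] = (11011001001)·(00001111111) mod 2 = 0+0+0+0+1+0+0+1+0+0+1 mod 2 = 1
  c[8] = d·G[:,8] = (11011001001)·(00001000000) mod 2 = 0+0+0+0+1+0+0+0+0+0+0 mod 2 = 1
  c[9] = d·G[:,9] = (11011001001)·(00000100000) mod 2 = 0+0+0+0+0+0+0+0+0+0+0 mod 2 = 0
  c[10] = d·G[:,10] = (11011001001)·(00000010000) mod 2 = 0+0+0+0+0+0+0+0+0+0+0 mod 2 = 0
  c[11] = d·G[:,11] = (11011001001)·(00000001000) mod 2 = 0+0+0+0+0+0+0+1+0+0+0 mod 2 = 1
  c[12] = d·G[:,12] = (11011001001)·(00000000100) mod 2 = 0+0+0+0+0+0+0+0+0+0+0 mod 2 = 0
  c[13] = d·G[:,13] = (11011001001)·(00000000010) mod 2 = 0+0+0+0+0+0+0+0+0+0+0 mod 2 = 0
  c[14] = d·G[:,14] = (11011001001)·(00000000001) mod 2 = 0+0+0+0+0+0+0+0+0+0+1 mod 2 = 1
Codeword = 111010111001001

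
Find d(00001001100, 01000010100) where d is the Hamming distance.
XOR = 01001011000, count of 1s = 4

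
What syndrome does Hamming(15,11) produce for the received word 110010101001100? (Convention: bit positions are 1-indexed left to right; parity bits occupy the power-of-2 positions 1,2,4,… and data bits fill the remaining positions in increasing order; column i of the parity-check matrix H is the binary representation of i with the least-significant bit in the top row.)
Syndrome s = H · r^T (mod 2), r = 110010101001100:
  s[0] = (101010101010101)·(110010101001100) mod 2 = 1+0+0+0+1+0+1+0+1+0+0+0+1+0+0 mod 2 = 1
  s[1] = (011001100110011)·(110010101001100) mod 2 = 0+1+0+0+0+0+1+0+0+0+0+0+0+0+0 mod 2 = 0
  s[2] = (000111100001111)·(110010101001100) mod 2 = 0+0+0+0+1+0+1+0+0+0+0+1+1+0+0 mod 2 = 0
  s[3] = (000000011111111)·(110010101001100) mod 2 = 0+0+0+0+0+0+0+0+1+0+0+1+1+0+0 mod 2 = 1
Syndrome = 1001
Non-zero syndrome: error at position 9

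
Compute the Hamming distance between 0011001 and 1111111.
XOR = 1100110, count of 1s = 4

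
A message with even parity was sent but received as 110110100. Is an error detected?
Sum of received bits: 1+1+0+1+1+0+1+0+0 = 5; 5 mod 2 = 1. Result is 1 ≠ 0 → error detected.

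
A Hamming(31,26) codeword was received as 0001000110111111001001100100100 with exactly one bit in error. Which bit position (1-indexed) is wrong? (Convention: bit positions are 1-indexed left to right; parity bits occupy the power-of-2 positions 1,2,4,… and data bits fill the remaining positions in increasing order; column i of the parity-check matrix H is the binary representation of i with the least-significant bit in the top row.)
Syndrome s = H · r^T (mod 2), r = 0001000110111111001001100100100:
  s[0] = (1010101010101010101010101010101)·(0001000110111111001001100100100) mod 2 = 0+0+0+0+0+0+0+0+1+0+1+0+1+0+1+0+0+0+1+0+0+0+1+0+0+0+0+0+1+0+0 mod 2 = 1
  s[1] = (0110011001100110011001100110011)·(0001000110111111001001100100100) mod 2 = 0+0+0+0+0+0+0+0+0+0+1+0+0+1+1+0+0+0+1+0+0+1+1+0+0+1+0+0+0+0+0 mod 2 = 1
  s[2] = (0001111000011110000111100001111)·(0001000110111111001001100100100) mod 2 = 0+0+0+1+0+0+0+0+0+0+0+1+1+1+1+0+0+0+0+0+0+1+1+0+0+0+0+0+1+0+0 mod 2 = 0
  s[3] = (0000000111111110000000011111111)·(0001000110111111001001100100100) mod 2 = 0+0+0+0+0+0+0+1+1+0+1+1+1+1+1+0+0+0+0+0+0+0+0+0+0+1+0+0+1+0+0 mod 2 = 1
  s[4] = (0000000000000001111111111111111)·(0001000110111111001001100100100) mod 2 = 0+0+0+0+0+0+0+0+0+0+0+0+0+0+0+1+0+0+1+0+0+1+1+0+0+1+0+0+1+0+0 mod 2 = 0
Syndrome = 11010
Column i of H is the binary representation of i, so the syndrome is the binary index of the flipped bit.
Read s = 11010 with s[0] as LSB: 1·2^0 + 1·2^1 + 0·2^2 + 1·2^3 + 0·2^4 = 11.
Error is at bit position 11.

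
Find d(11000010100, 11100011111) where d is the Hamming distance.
XOR = 00100001011, count of 1s = 4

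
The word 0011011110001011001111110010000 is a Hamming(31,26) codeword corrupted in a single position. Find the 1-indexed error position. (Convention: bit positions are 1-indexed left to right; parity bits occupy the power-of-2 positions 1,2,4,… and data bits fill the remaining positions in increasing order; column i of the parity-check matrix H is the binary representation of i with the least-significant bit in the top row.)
Syndrome s = H · r^T (mod 2), r = 0011011110001011001111110010000:
  s[0] = (1010101010101010101010101010101)·(0011011110001011001111110010000) mod 2 = 0+0+1+0+0+0+1+0+1+0+0+0+1+0+1+0+0+0+1+0+1+0+1+0+0+0+1+0+0+0+0 mod 2 = 1
  s[1] = (0110011001100110011001100110011)·(0011011110001011001111110010000) mod 2 = 0+0+1+0+0+1+1+0+0+0+0+0+0+0+1+0+0+0+1+0+0+1+1+0+0+0+1+0+0+0+0 mod 2 = 0
  s[2] = (0001111000011110000111100001111)·(0011011110001011001111110010000) mod 2 = 0+0+0+1+0+1+1+0+0+0+0+0+1+0+1+0+0+0+0+1+1+1+1+0+0+0+0+0+0+0+0 mod 2 = 1
  s[3] = (0000000111111110000000011111111)·(0011011110001011001111110010000) mod 2 = 0+0+0+0+0+0+0+1+1+0+0+0+1+0+1+0+0+0+0+0+0+0+0+1+0+0+1+0+0+0+0 mod 2 = 0
  s[4] = (0000000000000001111111111111111)·(0011011110001011001111110010000) mod 2 = 0+0+0+0+0+0+0+0+0+0+0+0+0+0+0+1+0+0+1+1+1+1+1+1+0+0+1+0+0+0+0 mod 2 = 0
Syndrome = 10100
Column i of H is the binary representation of i, so the syndrome is the binary index of the flipped bit.
Read s = 10100 with s[0] as LSB: 1·2^0 + 0·2^1 + 1·2^2 + 0·2^3 + 0·2^4 = 5.
Error is at bit position 5.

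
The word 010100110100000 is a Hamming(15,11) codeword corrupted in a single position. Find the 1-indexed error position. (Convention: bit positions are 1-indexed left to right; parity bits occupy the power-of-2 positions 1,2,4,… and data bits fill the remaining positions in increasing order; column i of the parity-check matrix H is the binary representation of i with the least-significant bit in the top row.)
Syndrome s = H · r^T (mod 2), r = 010100110100000:
  s[0] = (101010101010101)·(010100110100000) mod 2 = 0+0+0+0+0+0+1+0+0+0+0+0+0+0+0 mod 2 = 1
  s[1] = (011001100110011)·(010100110100000) mod 2 = 0+1+0+0+0+0+1+0+0+1+0+0+0+0+0 mod 2 = 1
  s[2] = (000111100001111)·(010100110100000) mod 2 = 0+0+0+1+0+0+1+0+0+0+0+0+0+0+0 mod 2 = 0
  s[3] = (000000011111111)·(010100110100000) mod 2 = 0+0+0+0+0+0+0+1+0+1+0+0+0+0+0 mod 2 = 0
Syndrome = 1100
Column i of H is the binary representation of i, so the syndrome is the binary index of the flipped bit.
Read s = 1100 with s[0] as LSB: 1·2^0 + 1·2^1 + 0·2^2 + 0·2^3 = 3.
Error is at bit position 3.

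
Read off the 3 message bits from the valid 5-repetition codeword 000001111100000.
Split into 5-bit blocks: 00000 11111 00000
Data = 010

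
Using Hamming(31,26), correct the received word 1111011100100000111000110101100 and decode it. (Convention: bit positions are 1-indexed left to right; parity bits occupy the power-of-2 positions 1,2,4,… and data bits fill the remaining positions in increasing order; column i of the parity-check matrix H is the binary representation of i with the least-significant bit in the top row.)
Syndrome s = H · r^T (mod 2), r = 1111011100100000111000110101100:
  s[0] = (1010101010101010101010101010101)·(1111011100100000111000110101100) mod 2 = 1+0+1+0+0+0+1+0+0+0+1+0+0+0+0+0+1+0+1+0+0+0+1+0+0+0+0+0+1+0+0 mod 2 = 0
  s[1] = (0110011001100110011001100110011)·(1111011100100000111000110101100) mod 2 = 0+1+1+0+0+1+1+0+0+0+1+0+0+0+0+0+0+1+1+0+0+0+1+0+0+1+0+0+0+0+0 mod 2 = 1
  s[2] = (0001111000011110000111100001111)·(1111011100100000111000110101100) mod 2 = 0+0+0+1+0+1+1+0+0+0+0+0+0+0+0+0+0+0+0+0+0+0+1+0+0+0+0+1+1+0+0 mod 2 = 0
  s[3] = (0000000111111110000000011111111)·(1111011100100000111000110101100) mod 2 = 0+0+0+0+0+0+0+1+0+0+1+0+0+0+0+0+0+0+0+0+0+0+0+1+0+1+0+1+1+0+0 mod 2 = 0
  s[4] = (0000000000000001111111111111111)·(1111011100100000111000110101100) mod 2 = 0+0+0+0+0+0+0+0+0+0+0+0+0+0+0+0+1+1+1+0+0+0+1+1+0+1+0+1+1+0+0 mod 2 = 0
Syndrome = 01000
Column 2 of H equals this syndrome → error at bit 2 (1-indexed).
Flip bit 2: 1111011100100000111000110101100 → 1011011100100000111000110101100
Extract data bits at positions {3,5,6,7,9,10,11,12,13,14,15,17,18,19,20,21,22,23,24,25,26,27,28,29,30,31}: 10110010000111000110101100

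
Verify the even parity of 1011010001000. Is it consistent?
Sum of all bits: 1+0+1+1+0+1+0+0+0+1+0+0+0 = 5; 5 mod 2 = 1. Result is 1 → parity error detected.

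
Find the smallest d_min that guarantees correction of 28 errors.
Correcting t errors requires d_min ≥ 2t + 1 = 2·28 + 1 = 57.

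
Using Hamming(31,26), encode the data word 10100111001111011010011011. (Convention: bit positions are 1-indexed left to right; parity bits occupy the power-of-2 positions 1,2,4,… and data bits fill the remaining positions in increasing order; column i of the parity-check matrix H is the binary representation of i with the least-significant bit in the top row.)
Codeword c = d · G (mod 2), d = 10100111001111011010011011:
  c[0] = d·G[:,0] = (10100111001111011010011011)·(11011010101101010101010101) mod 2 = 1+0+0+0+0+0+1+0+0+0+1+1+0+1+0+1+0+0+0+0+0+1+0+0+0+1 mod 2 = 0
  c[1] = d·G[:,1] = (10100111001111011010011011)·(10110110011011001100110011) mod 2 = 1+0+1+0+0+1+1+0+0+0+1+0+1+1+0+0+1+0+0+0+0+1+0+0+1+1 mod 2 = 1
  c[2] = d·G[:,2] = (10100111001111011010011011)·(10000000000000000000000000) mod 2 = 1+0+0+0+0+0+0+0+0+0+0+0+0+0+0+0+0+0+0+0+0+0+0+0+0+0 mod 2 = 1
  c[3] = d·G[:,3] = (10100111001111011010011011)·(01110001111000111100001111) mod 2 = 0+0+1+0+0+0+0+1+0+0+1+0+0+0+0+1+1+0+0+0+0+0+1+0+1+1 mod 2 = 0
  c[4] = d·G[:,4] = (10100111001111011010011011)·(01000000000000000000000000) mod 2 = 0+0+0+0+0+0+0+0+0+0+0+0+0+0+0+0+0+0+0+0+0+0+0+0+0+0 mod 2 = 0
  c[5] = d·G[:,5] = (10100111001111011010011011)·(00100000000000000000000000) mod 2 = 0+0+1+0+0+0+0+0+0+0+0+0+0+0+0+0+0+0+0+0+0+0+0+0+0+0 mod 2 = 1
  c[6] = d·G[:,6] = (10100111001111011010011011)·(00010000000000000000000000) mod 2 = 0+0+0+0+0+0+0+0+0+0+0+0+0+0+0+0+0+0+0+0+0+0+0+0+0+0 mod 2 = 0
  c[7] = d·G[:,7] = (10100111001111011010011011)·(00001111111000000011111111) mod 2 = 0+0+0+0+0+1+1+1+0+0+1+0+0+0+0+0+0+0+1+0+0+1+1+0+1+1 mod 2 = 1
  c[8] = d·G[:,8] = (10100111001111011010011011)·(00001000000000000000000000) mod 2 = 0+0+0+0+0+0+0+0+0+0+0+0+0+0+0+0+0+0+0+0+0+0+0+0+0+0 mod 2 = 0
  c[9] = d·G[:,9] = (10100111001111011010011011)·(00000100000000000000000000) mod 2 = 0+0+0+0+0+1+0+0+0+0+0+0+0+0+0+0+0+0+0+0+0+0+0+0+0+0 mod 2 = 1
  c[10] = d·G[:,10] = (10100111001111011010011011)·(00000010000000000000000000) mod 2 = 0+0+0+0+0+0+1+0+0+0+0+0+0+0+0+0+0+0+0+0+0+0+0+0+0+0 mod 2 = 1
  c[11] = d·G[:,11] = (10100111001111011010011011)·(00000001000000000000000000) mod 2 = 0+0+0+0+0+0+0+1+0+0+0+0+0+0+0+0+0+0+0+0+0+0+0+0+0+0 mod 2 = 1
  c[12] = d·G[:,12] = (10100111001111011010011011)·(00000000100000000000000000) mod 2 = 0+0+0+0+0+0+0+0+0+0+0+0+0+0+0+0+0+0+0+0+0+0+0+0+0+0 mod 2 = 0
  c[13] = d·G[:,13] = (10100111001111011010011011)·(00000000010000000000000000) mod 2 = 0+0+0+0+0+0+0+0+0+0+0+0+0+0+0+0+0+0+0+0+0+0+0+0+0+0 mod 2 = 0
  c[14] = d·G[:,14] = (10100111001111011010011011)·(00000000001000000000000000) mod 2 = 0+0+0+0+0+0+0+0+0+0+1+0+0+0+0+0+0+0+0+0+0+0+0+0+0+0 mod 2 = 1
  c[15] = d·G[:,15] = (10100111001111011010011011)·(00000000000111111111111111) mod 2 = 0+0+0+0+0+0+0+0+0+0+0+1+1+1+0+1+1+0+1+0+0+1+1+0+1+1 mod 2 = 0
  c[16] = d·G[:,16] = (10100111001111011010011011)·(00000000000100000000000000) mod 2 = 0+0+0+0+0+0+0+0+0+0+0+1+0+0+0+0+0+0+0+0+0+0+0+0+0+0 mod 2 = 1
  c[17] = d·G[:,17] = (10100111001111011010011011)·(00000000000010000000000000) mod 2 = 0+0+0+0+0+0+0+0+0+0+0+0+1+0+0+0+0+0+0+0+0+0+0+0+0+0 mod 2 = 1
  c[18] = d·G[:,18] = (10100111001111011010011011)·(00000000000001000000000000) mod 2 = 0+0+0+0+0+0+0+0+0+0+0+0+0+1+0+0+0+0+0+0+0+0+0+0+0+0 mod 2 = 1
  c[19] = d·G[:,19] = (10100111001111011010011011)·(00000000000000100000000000) mod 2 = 0+0+0+0+0+0+0+0+0+0+0+0+0+0+0+0+0+0+0+0+0+0+0+0+0+0 mod 2 = 0
  c[20] = d·G[:,20] = (10100111001111011010011011)·(00000000000000010000000000) mod 2 = 0+0+0+0+0+0+0+0+0+0+0+0+0+0+0+1+0+0+0+0+0+0+0+0+0+0 mod 2 = 1
  c[21] = d·G[:,21] = (10100111001111011010011011)·(00000000000000001000000000) mod 2 = 0+0+0+0+0+0+0+0+0+0+0+0+0+0+0+0+1+0+0+0+0+0+0+0+0+0 mod 2 = 1
  c[22] = d·G[:,22] = (10100111001111011010011011)·(00000000000000000100000000) mod 2 = 0+0+0+0+0+0+0+0+0+0+0+0+0+0+0+0+0+0+0+0+0+0+0+0+0+0 mod 2 = 0
  c[23] = d·G[:,23] = (10100111001111011010011011)·(00000000000000000010000000) mod 2 = 0+0+0+0+0+0+0+0+0+0+0+0+0+0+0+0+0+0+1+0+0+0+0+0+0+0 mod 2 = 1
  c[24] = d·G[:,24] = (10100111001111011010011011)·(00000000000000000001000000) mod 2 = 0+0+0+0+0+0+0+0+0+0+0+0+0+0+0+0+0+0+0+0+0+0+0+0+0+0 mod 2 = 0
  c[25] = d·G[:,25] = (10100111001111011010011011)·(00000000000000000000100000) mod 2 = 0+0+0+0+0+0+0+0+0+0+0+0+0+0+0+0+0+0+0+0+0+0+0+0+0+0 mod 2 = 0
  c[26] = d·G[:,26] = (10100111001111011010011011)·(00000000000000000000010000) mod 2 = 0+0+0+0+0+0+0+0+0+0+0+0+0+0+0+0+0+0+0+0+0+1+0+0+0+0 mod 2 = 1
  c[27] = d·G[:,27] = (10100111001111011010011011)·(00000000000000000000001000) mod 2 = 0+0+0+0+0+0+0+0+0+0+0+0+0+0+0+0+0+0+0+0+0+0+1+0+0+0 mod 2 = 1
  c[28] = d·G[:,28] = (10100111001111011010011011)·(00000000000000000000000100) mod 2 = 0+0+0+0+0+0+0+0+0+0+0+0+0+0+0+0+0+0+0+0+0+0+0+0+0+0 mod 2 = 0
  c[29] = d·G[:,29] = (10100111001111011010011011)·(00000000000000000000000010) mod 2 = 0+0+0+0+0+0+0+0+0+0+0+0+0+0+0+0+0+0+0+0+0+0+0+0+1+0 mod 2 = 1
  c[30] = d·G[:,30] = (10100111001111011010011011)·(00000000000000000000000001) mod 2 = 0+0+0+0+0+0+0+0+0+0+0+0+0+0+0+0+0+0+0+0+0+0+0+0+0+1 mod 2 = 1
Codeword = 0110010101110010111011010011011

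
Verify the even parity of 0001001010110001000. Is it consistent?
Sum of all bits: 0+0+0+1+0+0+1+0+1+0+1+1+0+0+0+1+0+0+0 = 6; 6 mod 2 = 0. Result is 0 → valid parity.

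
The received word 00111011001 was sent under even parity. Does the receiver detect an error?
Sum of received bits: 0+0+1+1+1+0+1+1+0+0+1 = 6; 6 mod 2 = 0. Result is 0 → no error detected.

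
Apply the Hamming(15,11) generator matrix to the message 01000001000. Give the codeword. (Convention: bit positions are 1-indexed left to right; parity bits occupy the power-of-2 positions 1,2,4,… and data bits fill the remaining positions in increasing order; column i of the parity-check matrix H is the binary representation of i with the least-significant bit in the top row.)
Codeword c = d · G (mod 2), d = 01000001000:
  c[0] = d·G[:,0] = (01000001000)·(11011010101) mod 2 = 0+1+0+0+0+0+0+0+0+0+0 mod 2 = 1
  c[1] = d·G[:,1] = (01000001000)·(10110110011) mod 2 = 0+0+0+0+0+0+0+0+0+0+0 mod 2 = 0
  c[2] = d·G[:,2] = (01000001000)·(10000000000) mod 2 = 0+0+0+0+0+0+0+0+0+0+0 mod 2 = 0
  c[3] = d·G[:,3] = (01000001000)·(01110001111) mod 2 = 0+1+0+0+0+0+0+1+0+0+0 mod 2 = 0
  c[4] = d·G[:,4] = (01000001000)·(01000000000) mod 2 = 0+1+0+0+0+0+0+0+0+0+0 mod 2 = 1
  c[5] = d·G[:,5] = (01000001000)·(00100000000) mod 2 = 0+0+0+0+0+0+0+0+0+0+0 mod 2 = 0
  c[6] = d·G[:,6] = (01000001000)·(00010000000) mod 2 = 0+0+0+0+0+0+0+0+0+0+0 mod 2 = 0
  c[7] = d·G[:,7] = (01000001000)·(00001111111) mod 2 = 0+0+0+0+0+0+0+1+0+0+0 mod 2 = 1
  c[8] = d·G[:,8] = (01000001000)·(00001000000) mod 2 = 0+0+0+0+0+0+0+0+0+0+0 mod 2 = 0
  c[9] = d·G[:,9] = (01000001000)·(00000100000) mod 2 = 0+0+0+0+0+0+0+0+0+0+0 mod 2 = 0
  c[10] = d·G[:,10] = (01000001000)·(00000010000) mod 2 = 0+0+0+0+0+0+0+0+0+0+0 mod 2 = 0
  c[11] = d·G[:,11] = (01000001000)·(00000001000) mod 2 = 0+0+0+0+0+0+0+1+0+0+0 mod 2 = 1
  c[12] = d·G[:,12] = (01000001000)·(00000000100) mod 2 = 0+0+0+0+0+0+0+0+0+0+0 mod 2 = 0
  c[13] = d·G[:,13] = (01000001000)·(00000000010) mod 2 = 0+0+0+0+0+0+0+0+0+0+0 mod 2 = 0
  c[14] = d·G[:,14] = (01000001000)·(00000000001) mod 2 = 0+0+0+0+0+0+0+0+0+0+0 mod 2 = 0
Codeword = 100010010001000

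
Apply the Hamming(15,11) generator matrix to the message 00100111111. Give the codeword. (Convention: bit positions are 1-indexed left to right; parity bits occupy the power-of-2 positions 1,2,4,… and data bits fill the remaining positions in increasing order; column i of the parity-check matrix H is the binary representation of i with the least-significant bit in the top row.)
Codeword c = d · G (mod 2), d = 00100111111:
  c[0] = d·G[:,0] = (00100111111)·(11011010101) mod 2 = 0+0+0+0+0+0+1+0+1+0+1 mod 2 = 1
  c[1] = d·G[:,1] = (00100111111)·(10110110011) mod 2 = 0+0+1+0+0+1+1+0+0+1+1 mod 2 = 1
  c[2] = d·G[:,2] = (00100111111)·(10000000000) mod 2 = 0+0+0+0+0+0+0+0+0+0+0 mod 2 = 0
  c[3] = d·G[:,3] = (00100111111)·(01110001111) mod 2 = 0+0+1+0+0+0+0+1+1+1+1 mod 2 = 1
  c[4] = d·G[:,4] = (00100111111)·(01000000000) mod 2 = 0+0+0+0+0+0+0+0+0+0+0 mod 2 = 0
  c[5] = d·G[:,5] = (00100111111)·(00100000000) mod 2 = 0+0+1+0+0+0+0+0+0+0+0 mod 2 = 1
  c[6] = d·G[:,6] = (00100111111)·(00010000000) mod 2 = 0+0+0+0+0+0+0+0+0+0+0 mod 2 = 0
  c[7] = d·G[:,7] = (00100111111)·(00001111111) mod 2 = 0+0+0+0+0+1+1+1+1+1+1 mod 2 = 0
  c[8] = d·G[:,8] = (00100111111)·(00001000000) mod 2 = 0+0+0+0+0+0+0+0+0+0+0 mod 2 = 0
  c[9] = d·G[:,9] = (00100111111)·(00000100000) mod 2 = 0+0+0+0+0+1+0+0+0+0+0 mod 2 = 1
  c[10] = d·G[:,10] = (00100111111)·(00000010000) mod 2 = 0+0+0+0+0+0+1+0+0+0+0 mod 2 = 1
  c[11] = d·G[:,11] = (00100111111)·(00000001000) mod 2 = 0+0+0+0+0+0+0+1+0+0+0 mod 2 = 1
  c[12] = d·G[:,12] = (00100111111)·(00000000100) mod 2 = 0+0+0+0+0+0+0+0+1+0+0 mod 2 = 1
  c[13] = d·G[:,13] = (00100111111)·(00000000010) mod 2 = 0+0+0+0+0+0+0+0+0+1+0 mod 2 = 1
  c[14] = d·G[:,14] = (00100111111)·(00000000001) mod 2 = 0+0+0+0+0+0+0+0+0+0+1 mod 2 = 1
Codeword = 110101000111111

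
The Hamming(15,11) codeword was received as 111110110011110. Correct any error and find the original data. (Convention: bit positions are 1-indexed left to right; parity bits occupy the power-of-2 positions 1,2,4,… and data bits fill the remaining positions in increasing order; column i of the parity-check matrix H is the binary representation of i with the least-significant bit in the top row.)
Syndrome s = H · r^T (mod 2), r = 111110110011110:
  s[0] = (101010101010101)·(111110110011110) mod 2 = 1+0+1+0+1+0+1+0+0+0+1+0+1+0+0 mod 2 = 0
  s[1] = (011001100110011)·(111110110011110) mod 2 = 0+1+1+0+0+0+1+0+0+0+1+0+0+1+0 mod 2 = 1
  s[2] = (000111100001111)·(111110110011110) mod 2 = 0+0+0+1+1+0+1+0+0+0+0+1+1+1+0 mod 2 = 0
  s[3] = (000000011111111)·(111110110011110) mod 2 = 0+0+0+0+0+0+0+1+0+0+1+1+1+1+0 mod 2 = 1
Syndrome = 0101
Column 10 of H equals this syndrome → error at bit 10 (1-indexed).
Flip bit 10: 111110110011110 → 111110110111110
Extract data bits at positions {3,5,6,7,9,10,11,12,13,14,15}: 11010111110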